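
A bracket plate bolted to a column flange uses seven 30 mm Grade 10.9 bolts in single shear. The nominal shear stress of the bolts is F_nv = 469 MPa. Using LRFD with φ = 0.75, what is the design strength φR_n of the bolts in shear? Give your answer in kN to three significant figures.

A_b = π × 30² / 4 = 706.9 mm².
R_n = F_nv · A_b · n · n_s = 469 × 706.9 × 7 × 1 / 1000 = 2321 kN.
Design strength φR_n = 0.75 × 2321 = 1740 kN.

1740 kN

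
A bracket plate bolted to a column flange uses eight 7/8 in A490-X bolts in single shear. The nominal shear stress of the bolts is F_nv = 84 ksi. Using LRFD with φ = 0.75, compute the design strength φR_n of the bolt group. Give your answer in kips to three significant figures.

303 kips

A_b = π × 0.875² / 4 = 0.6013 in².
R_n = F_nv · A_b · n · n_s = 84 × 0.6013 × 8 × 1 = 404.1 kips.
Design strength φR_n = 0.75 × 404.1 = 303 kips.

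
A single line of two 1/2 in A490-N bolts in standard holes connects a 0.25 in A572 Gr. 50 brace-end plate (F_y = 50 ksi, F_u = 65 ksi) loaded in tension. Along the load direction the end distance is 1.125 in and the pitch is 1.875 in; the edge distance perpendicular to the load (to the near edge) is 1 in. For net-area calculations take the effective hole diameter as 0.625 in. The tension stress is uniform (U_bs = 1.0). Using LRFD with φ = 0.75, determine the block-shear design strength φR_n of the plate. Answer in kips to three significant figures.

Shear plane L_v = 1.125 + 1·1.875 = 3 in; A_gv = 3 × 0.25 = 0.75 in².
A_nv = (3 − 1.5·0.625) × 0.25 = 0.5156 in².
A_nt = (1 − 0.5·0.625) × 0.25 = 0.1719 in².
0.6 F_u A_nv = 20.11 kips; 0.6 F_y A_gv = 22.5 kips → shear rupture governs the shear term.
R_n = 20.11 + 1.0 × 65 × 0.1719 = 31.28 kips.
Design strength φR_n = 0.75 × 31.28 = 23.5 kips.

23.5 kips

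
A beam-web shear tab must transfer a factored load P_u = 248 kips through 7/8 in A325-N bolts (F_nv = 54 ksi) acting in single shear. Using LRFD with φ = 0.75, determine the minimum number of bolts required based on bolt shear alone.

A_b = π·0.875²/4 = 0.6013 in².
Per-bolt design strength φR_n = 0.75 × 54 × 0.6013 × 1 = 24.35 kips.
n ≥ 248 / 24.35 = 10.18 → use 11 bolts.

11 bolts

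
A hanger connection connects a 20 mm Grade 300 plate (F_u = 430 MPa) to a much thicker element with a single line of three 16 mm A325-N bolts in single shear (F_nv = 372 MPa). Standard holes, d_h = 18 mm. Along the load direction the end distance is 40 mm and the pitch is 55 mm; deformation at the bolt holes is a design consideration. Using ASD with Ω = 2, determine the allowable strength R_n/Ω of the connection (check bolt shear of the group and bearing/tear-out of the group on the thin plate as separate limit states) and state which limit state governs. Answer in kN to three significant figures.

Bolt shear: A_b = π·16²/4 = 201.1 mm²; R_n = 372 × 201.1 × 3 × 1 / 1000 = 224.4 kN → 224.4 / 2 = 112 kN.
Bearing (1.2 l_c t F_u ≤ 2.4 d t F_u): upper limit = 2.4·16·20·430 / 1000 = 330.2 kN.
  Edge l_c = 40 − 18/2 = 31 → r_n = 319.9 kN; interior l_c = 55 − 18 = 37 → r_n = 330.2 kN.
  R_n,bearing = 1·319.9 + 2·330.2 = 980.4 kN → 980.4 / 2 = 490 kN.
Bolt shear governs: 112 kN.

112 kN (bolt shear governs)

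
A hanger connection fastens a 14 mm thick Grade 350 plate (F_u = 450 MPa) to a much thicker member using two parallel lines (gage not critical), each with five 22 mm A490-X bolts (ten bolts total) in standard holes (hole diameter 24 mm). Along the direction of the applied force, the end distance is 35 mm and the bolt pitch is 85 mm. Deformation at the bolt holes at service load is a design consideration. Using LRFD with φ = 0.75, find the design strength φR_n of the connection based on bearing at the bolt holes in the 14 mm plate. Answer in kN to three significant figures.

2260 kN

Per bolt r_n = 1.2 l_c t F_u ≤ 2.4 d t F_u; upper limit = 2.4 × 22 × 14 × 450 / 1000 = 332.6 kN.
Edge bolt: l_c = 35 − 24/2 = 23 mm → 1.2 × 23 × 14 × 450 / 1000 = 173.9 → r_n = 173.9 kN.
Interior bolts: l_c = 85 − 24 = 61 mm → 1.2 × 61 × 14 × 450 / 1000 = 461.2 → r_n = 332.6 kN.
R_n = 2 × 173.9 + 8 × 332.6 = 3009 kN.
Design strength φR_n = 0.75 × 3009 = 2260 kN.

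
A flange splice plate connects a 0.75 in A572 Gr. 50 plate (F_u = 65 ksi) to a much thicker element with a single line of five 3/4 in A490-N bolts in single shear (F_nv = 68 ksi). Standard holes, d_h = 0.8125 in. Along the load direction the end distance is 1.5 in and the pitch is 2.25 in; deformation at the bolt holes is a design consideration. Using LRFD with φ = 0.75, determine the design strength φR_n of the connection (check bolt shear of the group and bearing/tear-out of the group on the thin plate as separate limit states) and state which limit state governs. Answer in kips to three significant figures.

113 kips (bolt shear governs)

Bolt shear: A_b = π·0.75²/4 = 0.4418 in²; R_n = 68 × 0.4418 × 5 × 1 = 150.2 kips → 0.75 × 150.2 = 113 kips.
Bearing (1.2 l_c t F_u ≤ 2.4 d t F_u): upper limit = 2.4·0.75·0.75·65 = 87.75 kips.
  Edge l_c = 1.5 − 0.8125/2 = 1.094 → r_n = 63.98 kips; interior l_c = 2.25 − 0.8125 = 1.438 → r_n = 84.09 kips.
  R_n,bearing = 1·63.98 + 4·84.09 = 400.4 kips → 0.75 × 400.4 = 300 kips.
Bolt shear governs: 113 kips.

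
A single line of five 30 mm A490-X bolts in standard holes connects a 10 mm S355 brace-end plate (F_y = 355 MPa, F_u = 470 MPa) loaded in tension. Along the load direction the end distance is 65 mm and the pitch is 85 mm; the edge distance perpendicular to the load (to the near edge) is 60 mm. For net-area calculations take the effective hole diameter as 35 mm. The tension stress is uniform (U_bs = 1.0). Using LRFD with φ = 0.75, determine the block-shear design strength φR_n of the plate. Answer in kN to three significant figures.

673 kN

Shear plane L_v = 65 + 4·85 = 405 mm; A_gv = 405 × 10 = 4050 mm².
A_nv = (405 − 4.5·35) × 10 = 2475 mm².
A_nt = (60 − 0.5·35) × 10 = 425 mm².
0.6 F_u A_nv = 698 kN; 0.6 F_y A_gv = 862.6 kN → shear rupture governs the shear term.
R_n = 698 + 1.0 × 470 × 425 / 1000 = 897.7 kN.
Design strength φR_n = 0.75 × 897.7 = 673 kN.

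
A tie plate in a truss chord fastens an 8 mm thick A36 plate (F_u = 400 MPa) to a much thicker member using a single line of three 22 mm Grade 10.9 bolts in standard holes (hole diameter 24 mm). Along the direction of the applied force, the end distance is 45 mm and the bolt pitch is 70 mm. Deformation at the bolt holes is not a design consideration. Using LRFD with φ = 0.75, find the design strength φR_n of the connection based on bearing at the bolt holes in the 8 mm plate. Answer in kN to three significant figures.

Per bolt r_n = 1.5 l_c t F_u ≤ 3.0 d t F_u; upper limit = 3.0 × 22 × 8 × 400 / 1000 = 211.2 kN.
Edge bolt: l_c = 45 − 24/2 = 33 mm → 1.5 × 33 × 8 × 400 / 1000 = 158.4 → r_n = 158.4 kN.
Interior bolts: l_c = 70 − 24 = 46 mm → 1.5 × 46 × 8 × 400 / 1000 = 220.8 → r_n = 211.2 kN.
R_n = 1 × 158.4 + 2 × 211.2 = 580.8 kN.
Design strength φR_n = 0.75 × 580.8 = 436 kN.

436 kN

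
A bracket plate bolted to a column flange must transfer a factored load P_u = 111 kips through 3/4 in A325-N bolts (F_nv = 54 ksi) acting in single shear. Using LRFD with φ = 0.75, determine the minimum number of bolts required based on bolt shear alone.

A_b = π·0.75²/4 = 0.4418 in².
Per-bolt design strength φR_n = 0.75 × 54 × 0.4418 × 1 = 17.89 kips.
n ≥ 111 / 17.89 = 6.204 → use 7 bolts.

7 bolts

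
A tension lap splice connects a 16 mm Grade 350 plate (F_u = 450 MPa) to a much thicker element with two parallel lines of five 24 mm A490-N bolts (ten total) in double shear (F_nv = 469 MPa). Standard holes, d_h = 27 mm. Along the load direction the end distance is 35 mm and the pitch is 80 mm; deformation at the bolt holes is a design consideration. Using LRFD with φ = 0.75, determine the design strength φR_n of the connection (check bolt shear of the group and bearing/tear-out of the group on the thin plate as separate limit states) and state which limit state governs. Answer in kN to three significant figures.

2770 kN (bearing governs)

Bolt shear: A_b = π·24²/4 = 452.4 mm²; R_n = 469 × 452.4 × 10 × 2 / 1000 = 4243 kN → 0.75 × 4243 = 3180 kN.
Bearing (1.2 l_c t F_u ≤ 2.4 d t F_u): upper limit = 2.4·24·16·450 / 1000 = 414.7 kN.
  Edge l_c = 35 − 27/2 = 21.5 → r_n = 185.8 kN; interior l_c = 80 − 27 = 53 → r_n = 414.7 kN.
  R_n,bearing = 2·185.8 + 8·414.7 = 3689 kN → 0.75 × 3689 = 2770 kN.
Bearing governs: 2770 kN.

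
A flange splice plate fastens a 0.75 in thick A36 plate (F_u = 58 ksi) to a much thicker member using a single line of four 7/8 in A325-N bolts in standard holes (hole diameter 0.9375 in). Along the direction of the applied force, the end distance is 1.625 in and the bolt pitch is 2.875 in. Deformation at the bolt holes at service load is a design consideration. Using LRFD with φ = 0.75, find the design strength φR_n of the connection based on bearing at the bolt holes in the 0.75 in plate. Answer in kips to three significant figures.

251 kips

Per bolt r_n = 1.2 l_c t F_u ≤ 2.4 d t F_u; upper limit = 2.4 × 0.875 × 0.75 × 58 = 91.35 kips.
Edge bolt: l_c = 1.625 − 0.9375/2 = 1.156 in → 1.2 × 1.156 × 0.75 × 58 = 60.36 → r_n = 60.36 kips.
Interior bolts: l_c = 2.875 − 0.9375 = 1.938 in → 1.2 × 1.938 × 0.75 × 58 = 101.1 → r_n = 91.35 kips.
R_n = 1 × 60.36 + 3 × 91.35 = 334.4 kips.
Design strength φR_n = 0.75 × 334.4 = 251 kips.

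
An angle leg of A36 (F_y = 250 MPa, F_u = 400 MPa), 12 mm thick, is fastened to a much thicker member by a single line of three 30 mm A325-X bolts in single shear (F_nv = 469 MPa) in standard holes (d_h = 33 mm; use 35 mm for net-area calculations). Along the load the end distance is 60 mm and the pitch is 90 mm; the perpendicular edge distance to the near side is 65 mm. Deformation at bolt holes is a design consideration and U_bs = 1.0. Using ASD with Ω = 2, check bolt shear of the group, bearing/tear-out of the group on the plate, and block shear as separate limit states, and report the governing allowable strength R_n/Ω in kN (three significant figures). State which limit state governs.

Bolt shear: A_b = π·30²/4 = 706.9 mm²; R_n = 469 × 706.9 × 3 × 1 / 1000 = 994.5 kN → 994.5 / 2 = 497 kN.
Bearing: edge l_c = 43.5, r_n = 250.6 kN; interior l_c = 57, r_n = 328.3 kN; R_n = 250.6 + 2·328.3 = 907.2 kN → 454 kN.
Block shear: A_gv = 2880, A_nv = 1830, A_nt = 570 mm²; R_n = min(0.6F_uA_nv, 0.6F_yA_gv) + U_bs·F_u·A_nt = 660 kN → 330 kN.
Block shear governs: 330 kN.

330 kN (block shear governs)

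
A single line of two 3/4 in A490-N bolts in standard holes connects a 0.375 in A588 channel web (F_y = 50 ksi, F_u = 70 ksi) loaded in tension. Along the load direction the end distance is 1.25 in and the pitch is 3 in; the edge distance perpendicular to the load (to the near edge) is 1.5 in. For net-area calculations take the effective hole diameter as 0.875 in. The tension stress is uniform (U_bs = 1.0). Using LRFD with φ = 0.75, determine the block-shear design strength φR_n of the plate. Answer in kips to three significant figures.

Shear plane L_v = 1.25 + 1·3 = 4.25 in; A_gv = 4.25 × 0.375 = 1.594 in².
A_nv = (4.25 − 1.5·0.875) × 0.375 = 1.102 in².
A_nt = (1.5 − 0.5·0.875) × 0.375 = 0.3984 in².
0.6 F_u A_nv = 46.27 kips; 0.6 F_y A_gv = 47.81 kips → shear rupture governs the shear term.
R_n = 46.27 + 1.0 × 70 × 0.3984 = 74.16 kips.
Design strength φR_n = 0.75 × 74.16 = 55.6 kips.

55.6 kips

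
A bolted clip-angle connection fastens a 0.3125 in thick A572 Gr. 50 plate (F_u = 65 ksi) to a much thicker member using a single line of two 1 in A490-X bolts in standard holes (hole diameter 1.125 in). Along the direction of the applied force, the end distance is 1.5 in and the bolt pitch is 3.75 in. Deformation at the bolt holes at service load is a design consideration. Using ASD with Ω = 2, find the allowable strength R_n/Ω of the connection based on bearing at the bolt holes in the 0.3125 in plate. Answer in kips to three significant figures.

Per bolt r_n = 1.2 l_c t F_u ≤ 2.4 d t F_u; upper limit = 2.4 × 1 × 0.3125 × 65 = 48.75 kips.
Edge bolt: l_c = 1.5 − 1.125/2 = 0.9375 in → 1.2 × 0.9375 × 0.3125 × 65 = 22.85 → r_n = 22.85 kips.
Interior bolts: l_c = 3.75 − 1.125 = 2.625 in → 1.2 × 2.625 × 0.3125 × 65 = 63.98 → r_n = 48.75 kips.
R_n = 1 × 22.85 + 1 × 48.75 = 71.6 kips.
Allowable strength R_n/Ω = 71.6 / 2 = 35.8 kips.

35.8 kips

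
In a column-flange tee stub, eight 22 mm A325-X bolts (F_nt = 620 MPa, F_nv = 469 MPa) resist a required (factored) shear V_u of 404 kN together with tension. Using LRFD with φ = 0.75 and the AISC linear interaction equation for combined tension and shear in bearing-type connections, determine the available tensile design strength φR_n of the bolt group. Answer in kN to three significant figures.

A_b = π·22²/4 = 380.1 mm²; f_rv = 404 × 1000 / (8 × 380.1) = 132.8 MPa.
F'_nt = 1.3 F_nt − (F_nt / φF_nv) f_rv = 1.3·620 − (620/(0.75·469))·132.8 = 571.8 MPa, capped at F_nt → F'_nt = 571.8 MPa.
R_n = F'_nt · A_b · n = 571.8 × 380.1 × 8 / 1000 = 1739 kN.
Design strength φR_n = 0.75 × 1739 = 1300 kN.

1300 kN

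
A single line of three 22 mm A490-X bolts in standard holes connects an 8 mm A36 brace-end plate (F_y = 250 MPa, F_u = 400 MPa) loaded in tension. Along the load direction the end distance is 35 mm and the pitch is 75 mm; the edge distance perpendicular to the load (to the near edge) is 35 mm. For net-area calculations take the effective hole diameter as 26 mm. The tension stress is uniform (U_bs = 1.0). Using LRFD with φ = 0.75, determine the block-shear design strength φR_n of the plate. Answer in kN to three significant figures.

219 kN

Shear plane L_v = 35 + 2·75 = 185 mm; A_gv = 185 × 8 = 1480 mm².
A_nv = (185 − 2.5·26) × 8 = 960 mm².
A_nt = (35 − 0.5·26) × 8 = 176 mm².
0.6 F_u A_nv = 230.4 kN; 0.6 F_y A_gv = 222 kN → shear yielding governs the shear term.
R_n = 222 + 1.0 × 400 × 176 / 1000 = 292.4 kN.
Design strength φR_n = 0.75 × 292.4 = 219 kN.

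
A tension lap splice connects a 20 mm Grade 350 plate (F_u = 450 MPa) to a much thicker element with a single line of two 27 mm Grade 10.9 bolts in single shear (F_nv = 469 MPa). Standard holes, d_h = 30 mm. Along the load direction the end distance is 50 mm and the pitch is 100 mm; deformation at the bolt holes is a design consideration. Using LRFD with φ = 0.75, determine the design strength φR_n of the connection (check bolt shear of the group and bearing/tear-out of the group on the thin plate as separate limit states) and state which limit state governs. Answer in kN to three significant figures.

Bolt shear: A_b = π·27²/4 = 572.6 mm²; R_n = 469 × 572.6 × 2 × 1 / 1000 = 537.1 kN → 0.75 × 537.1 = 403 kN.
Bearing (1.2 l_c t F_u ≤ 2.4 d t F_u): upper limit = 2.4·27·20·450 / 1000 = 583.2 kN.
  Edge l_c = 50 − 30/2 = 35 → r_n = 378 kN; interior l_c = 100 − 30 = 70 → r_n = 583.2 kN.
  R_n,bearing = 1·378 + 1·583.2 = 961.2 kN → 0.75 × 961.2 = 721 kN.
Bolt shear governs: 403 kN.

403 kN (bolt shear governs)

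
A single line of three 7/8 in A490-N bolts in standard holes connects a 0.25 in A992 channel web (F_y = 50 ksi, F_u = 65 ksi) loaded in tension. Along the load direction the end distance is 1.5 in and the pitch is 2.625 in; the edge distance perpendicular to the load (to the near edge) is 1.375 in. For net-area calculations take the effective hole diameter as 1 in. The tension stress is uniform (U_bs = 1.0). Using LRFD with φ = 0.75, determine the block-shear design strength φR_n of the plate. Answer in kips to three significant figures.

Shear plane L_v = 1.5 + 2·2.625 = 6.75 in; A_gv = 6.75 × 0.25 = 1.688 in².
A_nv = (6.75 − 2.5·1) × 0.25 = 1.062 in².
A_nt = (1.375 − 0.5·1) × 0.25 = 0.2188 in².
0.6 F_u A_nv = 41.44 kips; 0.6 F_y A_gv = 50.62 kips → shear rupture governs the shear term.
R_n = 41.44 + 1.0 × 65 × 0.2188 = 55.66 kips.
Design strength φR_n = 0.75 × 55.66 = 41.7 kips.

41.7 kips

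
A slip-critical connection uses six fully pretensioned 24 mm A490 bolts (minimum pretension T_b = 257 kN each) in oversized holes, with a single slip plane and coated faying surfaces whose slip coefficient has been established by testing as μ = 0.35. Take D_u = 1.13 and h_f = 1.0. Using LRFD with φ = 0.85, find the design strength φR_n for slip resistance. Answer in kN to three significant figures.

R_n = μ · D_u · h_f · T_b · n_s · n_b = 0.35 × 1.13 × 1.0 × 257 × 1 × 6 = 609.9 kN.
Design strength φR_n = 0.85 × 609.9 = 518 kN.

518 kN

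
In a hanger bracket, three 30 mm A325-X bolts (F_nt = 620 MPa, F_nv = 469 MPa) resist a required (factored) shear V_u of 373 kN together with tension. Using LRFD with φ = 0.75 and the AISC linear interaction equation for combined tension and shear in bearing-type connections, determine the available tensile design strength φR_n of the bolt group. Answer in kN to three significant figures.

A_b = π·30²/4 = 706.9 mm²; f_rv = 373 × 1000 / (3 × 706.9) = 175.9 MPa.
F'_nt = 1.3 F_nt − (F_nt / φF_nv) f_rv = 1.3·620 − (620/(0.75·469))·175.9 = 496 MPa, capped at F_nt → F'_nt = 496 MPa.
R_n = F'_nt · A_b · n = 496 × 706.9 × 3 / 1000 = 1052 kN.
Design strength φR_n = 0.75 × 1052 = 789 kN.

789 kN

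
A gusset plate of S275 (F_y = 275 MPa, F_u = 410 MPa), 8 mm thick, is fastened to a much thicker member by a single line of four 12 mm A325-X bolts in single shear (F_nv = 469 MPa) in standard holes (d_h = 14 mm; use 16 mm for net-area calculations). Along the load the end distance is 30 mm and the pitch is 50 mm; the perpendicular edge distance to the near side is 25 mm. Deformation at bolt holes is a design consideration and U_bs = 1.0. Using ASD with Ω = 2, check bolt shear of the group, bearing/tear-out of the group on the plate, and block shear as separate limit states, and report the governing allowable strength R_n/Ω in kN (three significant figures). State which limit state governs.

Bolt shear: A_b = π·12²/4 = 113.1 mm²; R_n = 469 × 113.1 × 4 × 1 / 1000 = 212.2 kN → 212.2 / 2 = 106 kN.
Bearing: edge l_c = 23, r_n = 90.53 kN; interior l_c = 36, r_n = 94.46 kN; R_n = 90.53 + 3·94.46 = 373.9 kN → 187 kN.
Block shear: A_gv = 1440, A_nv = 992, A_nt = 136 mm²; R_n = min(0.6F_uA_nv, 0.6F_yA_gv) + U_bs·F_u·A_nt = 293.4 kN → 147 kN.
Bolt shear governs: 106 kN.

106 kN (bolt shear governs)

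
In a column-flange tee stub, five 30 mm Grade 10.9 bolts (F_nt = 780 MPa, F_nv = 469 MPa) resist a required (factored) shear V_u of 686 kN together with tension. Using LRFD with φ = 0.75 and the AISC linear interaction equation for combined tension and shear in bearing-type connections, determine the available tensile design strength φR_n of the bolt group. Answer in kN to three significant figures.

A_b = π·30²/4 = 706.9 mm²; f_rv = 686 × 1000 / (5 × 706.9) = 194.1 MPa.
F'_nt = 1.3 F_nt − (F_nt / φF_nv) f_rv = 1.3·780 − (780/(0.75·469))·194.1 = 583.6 MPa, capped at F_nt → F'_nt = 583.6 MPa.
R_n = F'_nt · A_b · n = 583.6 × 706.9 × 5 / 1000 = 2063 kN.
Design strength φR_n = 0.75 × 2063 = 1550 kN.

1550 kN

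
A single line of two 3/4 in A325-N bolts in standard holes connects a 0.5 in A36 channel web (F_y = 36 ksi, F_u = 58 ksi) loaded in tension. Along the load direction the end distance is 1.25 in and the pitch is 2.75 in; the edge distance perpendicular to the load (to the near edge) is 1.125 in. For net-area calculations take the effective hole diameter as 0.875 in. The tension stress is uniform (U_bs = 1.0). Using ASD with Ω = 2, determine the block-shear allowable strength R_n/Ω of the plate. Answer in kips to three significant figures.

31.6 kips

Shear plane L_v = 1.25 + 1·2.75 = 4 in; A_gv = 4 × 0.5 = 2 in².
A_nv = (4 − 1.5·0.875) × 0.5 = 1.344 in².
A_nt = (1.125 − 0.5·0.875) × 0.5 = 0.3438 in².
0.6 F_u A_nv = 46.76 kips; 0.6 F_y A_gv = 43.2 kips → shear yielding governs the shear term.
R_n = 43.2 + 1.0 × 58 × 0.3438 = 63.14 kips.
Allowable strength R_n/Ω = 63.14 / 2 = 31.6 kips.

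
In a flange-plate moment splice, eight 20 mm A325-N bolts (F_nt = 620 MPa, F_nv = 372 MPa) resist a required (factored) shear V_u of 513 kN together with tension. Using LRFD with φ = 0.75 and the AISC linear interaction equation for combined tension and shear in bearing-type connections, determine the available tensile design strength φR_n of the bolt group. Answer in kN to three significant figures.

664 kN

A_b = π·20²/4 = 314.2 mm²; f_rv = 513 × 1000 / (8 × 314.2) = 204.1 MPa.
F'_nt = 1.3 F_nt − (F_nt / φF_nv) f_rv = 1.3·620 − (620/(0.75·372))·204.1 = 352.4 MPa, capped at F_nt → F'_nt = 352.4 MPa.
R_n = F'_nt · A_b · n = 352.4 × 314.2 × 8 / 1000 = 885.7 kN.
Design strength φR_n = 0.75 × 885.7 = 664 kN.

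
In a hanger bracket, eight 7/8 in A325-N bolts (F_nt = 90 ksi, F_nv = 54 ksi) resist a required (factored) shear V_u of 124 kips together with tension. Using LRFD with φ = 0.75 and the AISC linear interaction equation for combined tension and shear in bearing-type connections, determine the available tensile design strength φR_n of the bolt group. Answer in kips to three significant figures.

A_b = π·0.875²/4 = 0.6013 in²; f_rv = 124 / (8 × 0.6013) = 25.78 ksi.
F'_nt = 1.3 F_nt − (F_nt / φF_nv) f_rv = 1.3·90 − (90/(0.75·54))·25.78 = 59.72 ksi, capped at F_nt → F'_nt = 59.72 ksi.
R_n = F'_nt · A_b · n = 59.72 × 0.6013 × 8 = 287.3 kips.
Design strength φR_n = 0.75 × 287.3 = 215 kips.

215 kips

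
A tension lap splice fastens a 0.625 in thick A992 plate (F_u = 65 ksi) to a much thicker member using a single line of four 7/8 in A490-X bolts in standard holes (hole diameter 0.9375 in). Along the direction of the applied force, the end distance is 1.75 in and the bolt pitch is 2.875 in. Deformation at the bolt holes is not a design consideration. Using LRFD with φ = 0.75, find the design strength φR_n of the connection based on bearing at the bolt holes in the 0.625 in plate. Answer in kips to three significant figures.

298 kips

Per bolt r_n = 1.5 l_c t F_u ≤ 3.0 d t F_u; upper limit = 3.0 × 0.875 × 0.625 × 65 = 106.6 kips.
Edge bolt: l_c = 1.75 − 0.9375/2 = 1.281 in → 1.5 × 1.281 × 0.625 × 65 = 78.08 → r_n = 78.08 kips.
Interior bolts: l_c = 2.875 − 0.9375 = 1.938 in → 1.5 × 1.938 × 0.625 × 65 = 118.1 → r_n = 106.6 kips.
R_n = 1 × 78.08 + 3 × 106.6 = 398 kips.
Design strength φR_n = 0.75 × 398 = 298 kips.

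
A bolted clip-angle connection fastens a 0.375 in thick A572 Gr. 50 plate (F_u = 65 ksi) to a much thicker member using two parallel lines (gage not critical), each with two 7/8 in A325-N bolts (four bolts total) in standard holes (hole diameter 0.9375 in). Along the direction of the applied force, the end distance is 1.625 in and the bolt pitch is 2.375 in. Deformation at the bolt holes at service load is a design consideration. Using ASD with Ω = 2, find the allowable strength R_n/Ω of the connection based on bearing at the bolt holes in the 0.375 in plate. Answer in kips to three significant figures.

75.9 kips

Per bolt r_n = 1.2 l_c t F_u ≤ 2.4 d t F_u; upper limit = 2.4 × 0.875 × 0.375 × 65 = 51.19 kips.
Edge bolt: l_c = 1.625 − 0.9375/2 = 1.156 in → 1.2 × 1.156 × 0.375 × 65 = 33.82 → r_n = 33.82 kips.
Interior bolts: l_c = 2.375 − 0.9375 = 1.438 in → 1.2 × 1.438 × 0.375 × 65 = 42.05 → r_n = 42.05 kips.
R_n = 2 × 33.82 + 2 × 42.05 = 151.7 kips.
Allowable strength R_n/Ω = 151.7 / 2 = 75.9 kips.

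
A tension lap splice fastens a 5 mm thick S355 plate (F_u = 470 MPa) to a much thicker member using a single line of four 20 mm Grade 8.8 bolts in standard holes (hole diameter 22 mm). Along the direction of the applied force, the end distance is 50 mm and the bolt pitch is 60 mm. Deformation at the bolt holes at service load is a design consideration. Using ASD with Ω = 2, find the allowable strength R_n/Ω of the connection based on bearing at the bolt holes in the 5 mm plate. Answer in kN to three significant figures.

216 kN

Per bolt r_n = 1.2 l_c t F_u ≤ 2.4 d t F_u; upper limit = 2.4 × 20 × 5 × 470 / 1000 = 112.8 kN.
Edge bolt: l_c = 50 − 22/2 = 39 mm → 1.2 × 39 × 5 × 470 / 1000 = 110 → r_n = 110 kN.
Interior bolts: l_c = 60 − 22 = 38 mm → 1.2 × 38 × 5 × 470 / 1000 = 107.2 → r_n = 107.2 kN.
R_n = 1 × 110 + 3 × 107.2 = 431.5 kN.
Allowable strength R_n/Ω = 431.5 / 2 = 216 kN.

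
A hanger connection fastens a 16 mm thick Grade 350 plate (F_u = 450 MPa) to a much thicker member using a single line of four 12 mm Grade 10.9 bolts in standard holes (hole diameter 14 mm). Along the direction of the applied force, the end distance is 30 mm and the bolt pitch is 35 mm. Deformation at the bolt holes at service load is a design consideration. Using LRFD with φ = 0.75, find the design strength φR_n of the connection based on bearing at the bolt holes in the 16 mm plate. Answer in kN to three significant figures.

557 kN

Per bolt r_n = 1.2 l_c t F_u ≤ 2.4 d t F_u; upper limit = 2.4 × 12 × 16 × 450 / 1000 = 207.4 kN.
Edge bolt: l_c = 30 − 14/2 = 23 mm → 1.2 × 23 × 16 × 450 / 1000 = 198.7 → r_n = 198.7 kN.
Interior bolts: l_c = 35 − 14 = 21 mm → 1.2 × 21 × 16 × 450 / 1000 = 181.4 → r_n = 181.4 kN.
R_n = 1 × 198.7 + 3 × 181.4 = 743 kN.
Design strength φR_n = 0.75 × 743 = 557 kN.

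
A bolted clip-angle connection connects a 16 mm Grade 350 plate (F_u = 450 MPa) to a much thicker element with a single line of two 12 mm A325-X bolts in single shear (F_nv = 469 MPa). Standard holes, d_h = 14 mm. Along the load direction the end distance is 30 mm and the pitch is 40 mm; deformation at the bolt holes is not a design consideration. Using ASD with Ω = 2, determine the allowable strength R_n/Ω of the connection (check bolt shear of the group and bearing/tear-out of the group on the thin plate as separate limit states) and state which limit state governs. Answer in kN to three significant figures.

Bolt shear: A_b = π·12²/4 = 113.1 mm²; R_n = 469 × 113.1 × 2 × 1 / 1000 = 106.1 kN → 106.1 / 2 = 53 kN.
Bearing (1.5 l_c t F_u ≤ 3.0 d t F_u): upper limit = 3.0·12·16·450 / 1000 = 259.2 kN.
  Edge l_c = 30 − 14/2 = 23 → r_n = 248.4 kN; interior l_c = 40 − 14 = 26 → r_n = 259.2 kN.
  R_n,bearing = 1·248.4 + 1·259.2 = 507.6 kN → 507.6 / 2 = 254 kN.
Bolt shear governs: 53 kN.

53 kN (bolt shear governs)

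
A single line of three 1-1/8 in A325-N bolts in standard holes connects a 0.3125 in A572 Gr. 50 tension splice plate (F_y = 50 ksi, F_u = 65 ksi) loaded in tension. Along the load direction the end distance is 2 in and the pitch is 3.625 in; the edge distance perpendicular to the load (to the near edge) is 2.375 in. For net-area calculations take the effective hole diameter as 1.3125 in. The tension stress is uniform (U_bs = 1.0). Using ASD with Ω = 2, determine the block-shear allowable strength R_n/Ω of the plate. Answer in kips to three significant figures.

Shear plane L_v = 2 + 2·3.625 = 9.25 in; A_gv = 9.25 × 0.3125 = 2.891 in².
A_nv = (9.25 − 2.5·1.3125) × 0.3125 = 1.865 in².
A_nt = (2.375 − 0.5·1.3125) × 0.3125 = 0.5371 in².
0.6 F_u A_nv = 72.74 kips; 0.6 F_y A_gv = 86.72 kips → shear rupture governs the shear term.
R_n = 72.74 + 1.0 × 65 × 0.5371 = 107.7 kips.
Allowable strength R_n/Ω = 107.7 / 2 = 53.8 kips.

53.8 kips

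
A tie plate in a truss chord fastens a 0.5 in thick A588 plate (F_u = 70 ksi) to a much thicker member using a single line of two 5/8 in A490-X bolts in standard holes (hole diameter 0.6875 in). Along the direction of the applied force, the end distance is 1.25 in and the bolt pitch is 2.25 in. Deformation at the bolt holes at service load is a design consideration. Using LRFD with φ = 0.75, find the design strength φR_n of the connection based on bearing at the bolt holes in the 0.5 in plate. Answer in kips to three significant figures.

67.9 kips

Per bolt r_n = 1.2 l_c t F_u ≤ 2.4 d t F_u; upper limit = 2.4 × 0.625 × 0.5 × 70 = 52.5 kips.
Edge bolt: l_c = 1.25 − 0.6875/2 = 0.9062 in → 1.2 × 0.9062 × 0.5 × 70 = 38.06 → r_n = 38.06 kips.
Interior bolts: l_c = 2.25 − 0.6875 = 1.562 in → 1.2 × 1.562 × 0.5 × 70 = 65.62 → r_n = 52.5 kips.
R_n = 1 × 38.06 + 1 × 52.5 = 90.56 kips.
Design strength φR_n = 0.75 × 90.56 = 67.9 kips.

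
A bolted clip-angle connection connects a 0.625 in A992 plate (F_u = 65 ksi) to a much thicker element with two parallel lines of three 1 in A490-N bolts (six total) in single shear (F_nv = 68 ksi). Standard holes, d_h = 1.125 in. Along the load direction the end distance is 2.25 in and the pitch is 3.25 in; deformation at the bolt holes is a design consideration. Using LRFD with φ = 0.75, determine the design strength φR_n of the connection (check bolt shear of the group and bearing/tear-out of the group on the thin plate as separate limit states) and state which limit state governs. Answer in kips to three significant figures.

240 kips (bolt shear governs)

Bolt shear: A_b = π·1²/4 = 0.7854 in²; R_n = 68 × 0.7854 × 6 × 1 = 320.4 kips → 0.75 × 320.4 = 240 kips.
Bearing (1.2 l_c t F_u ≤ 2.4 d t F_u): upper limit = 2.4·1·0.625·65 = 97.5 kips.
  Edge l_c = 2.25 − 1.125/2 = 1.688 → r_n = 82.27 kips; interior l_c = 3.25 − 1.125 = 2.125 → r_n = 97.5 kips.
  R_n,bearing = 2·82.27 + 4·97.5 = 554.5 kips → 0.75 × 554.5 = 416 kips.
Bolt shear governs: 240 kips.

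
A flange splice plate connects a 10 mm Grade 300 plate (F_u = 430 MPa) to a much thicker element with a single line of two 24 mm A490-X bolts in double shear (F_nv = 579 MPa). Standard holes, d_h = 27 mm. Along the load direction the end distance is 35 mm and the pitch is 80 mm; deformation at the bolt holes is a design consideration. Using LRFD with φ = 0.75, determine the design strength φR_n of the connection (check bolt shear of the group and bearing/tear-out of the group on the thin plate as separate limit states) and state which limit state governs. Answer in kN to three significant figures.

Bolt shear: A_b = π·24²/4 = 452.4 mm²; R_n = 579 × 452.4 × 2 × 2 / 1000 = 1048 kN → 0.75 × 1048 = 786 kN.
Bearing (1.2 l_c t F_u ≤ 2.4 d t F_u): upper limit = 2.4·24·10·430 / 1000 = 247.7 kN.
  Edge l_c = 35 − 27/2 = 21.5 → r_n = 110.9 kN; interior l_c = 80 − 27 = 53 → r_n = 247.7 kN.
  R_n,bearing = 1·110.9 + 1·247.7 = 358.6 kN → 0.75 × 358.6 = 269 kN.
Bearing governs: 269 kN.

269 kN (bearing governs)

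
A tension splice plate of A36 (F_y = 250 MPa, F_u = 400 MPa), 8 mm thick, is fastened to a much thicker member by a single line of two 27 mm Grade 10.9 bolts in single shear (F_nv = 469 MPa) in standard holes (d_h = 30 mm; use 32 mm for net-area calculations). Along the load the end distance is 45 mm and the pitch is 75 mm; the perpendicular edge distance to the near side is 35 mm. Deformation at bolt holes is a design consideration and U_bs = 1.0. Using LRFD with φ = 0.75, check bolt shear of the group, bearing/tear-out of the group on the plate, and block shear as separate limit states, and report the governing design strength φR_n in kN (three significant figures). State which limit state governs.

149 kN (block shear governs)

Bolt shear: A_b = π·27²/4 = 572.6 mm²; R_n = 469 × 572.6 × 2 × 1 / 1000 = 537.1 kN → 0.75 × 537.1 = 403 kN.
Bearing: edge l_c = 30, r_n = 115.2 kN; interior l_c = 45, r_n = 172.8 kN; R_n = 115.2 + 1·172.8 = 288 kN → 216 kN.
Block shear: A_gv = 960, A_nv = 576, A_nt = 152 mm²; R_n = min(0.6F_uA_nv, 0.6F_yA_gv) + U_bs·F_u·A_nt = 199 kN → 149 kN.
Block shear governs: 149 kN.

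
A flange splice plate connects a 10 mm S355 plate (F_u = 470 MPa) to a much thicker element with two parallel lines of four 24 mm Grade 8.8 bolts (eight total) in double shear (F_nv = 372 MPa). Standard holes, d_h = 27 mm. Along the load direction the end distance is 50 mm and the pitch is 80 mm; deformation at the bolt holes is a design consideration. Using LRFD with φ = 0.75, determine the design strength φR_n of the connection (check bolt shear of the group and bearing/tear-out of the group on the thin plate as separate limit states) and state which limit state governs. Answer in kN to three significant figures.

1530 kN (bearing governs)

Bolt shear: A_b = π·24²/4 = 452.4 mm²; R_n = 372 × 452.4 × 8 × 2 / 1000 = 2693 kN → 0.75 × 2693 = 2020 kN.
Bearing (1.2 l_c t F_u ≤ 2.4 d t F_u): upper limit = 2.4·24·10·470 / 1000 = 270.7 kN.
  Edge l_c = 50 − 27/2 = 36.5 → r_n = 205.9 kN; interior l_c = 80 − 27 = 53 → r_n = 270.7 kN.
  R_n,bearing = 2·205.9 + 6·270.7 = 2036 kN → 0.75 × 2036 = 1530 kN.
Bearing governs: 1530 kN.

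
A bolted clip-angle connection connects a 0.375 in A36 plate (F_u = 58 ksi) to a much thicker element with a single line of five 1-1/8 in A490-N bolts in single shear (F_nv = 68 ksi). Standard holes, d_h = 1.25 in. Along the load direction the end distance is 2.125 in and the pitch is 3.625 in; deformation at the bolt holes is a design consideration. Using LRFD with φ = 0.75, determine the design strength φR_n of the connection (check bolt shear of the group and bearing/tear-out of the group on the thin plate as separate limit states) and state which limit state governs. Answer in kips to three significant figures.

206 kips (bearing governs)

Bolt shear: A_b = π·1.125²/4 = 0.994 in²; R_n = 68 × 0.994 × 5 × 1 = 338 kips → 0.75 × 338 = 253 kips.
Bearing (1.2 l_c t F_u ≤ 2.4 d t F_u): upper limit = 2.4·1.125·0.375·58 = 58.72 kips.
  Edge l_c = 2.125 − 1.25/2 = 1.5 → r_n = 39.15 kips; interior l_c = 3.625 − 1.25 = 2.375 → r_n = 58.72 kips.
  R_n,bearing = 1·39.15 + 4·58.72 = 274 kips → 0.75 × 274 = 206 kips.
Bearing governs: 206 kips.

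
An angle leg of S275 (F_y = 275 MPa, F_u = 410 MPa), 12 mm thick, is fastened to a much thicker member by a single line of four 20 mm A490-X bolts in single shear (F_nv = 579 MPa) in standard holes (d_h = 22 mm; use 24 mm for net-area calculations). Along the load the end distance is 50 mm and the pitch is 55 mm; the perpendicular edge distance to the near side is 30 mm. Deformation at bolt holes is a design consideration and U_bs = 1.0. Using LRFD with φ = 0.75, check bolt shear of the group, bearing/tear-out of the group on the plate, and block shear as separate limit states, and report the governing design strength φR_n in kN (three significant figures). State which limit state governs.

Bolt shear: A_b = π·20²/4 = 314.2 mm²; R_n = 579 × 314.2 × 4 × 1 / 1000 = 727.6 kN → 0.75 × 727.6 = 546 kN.
Bearing: edge l_c = 39, r_n = 230.3 kN; interior l_c = 33, r_n = 194.8 kN; R_n = 230.3 + 3·194.8 = 814.8 kN → 611 kN.
Block shear: A_gv = 2580, A_nv = 1572, A_nt = 216 mm²; R_n = min(0.6F_uA_nv, 0.6F_yA_gv) + U_bs·F_u·A_nt = 475.3 kN → 356 kN.
Block shear governs: 356 kN.

356 kN (block shear governs)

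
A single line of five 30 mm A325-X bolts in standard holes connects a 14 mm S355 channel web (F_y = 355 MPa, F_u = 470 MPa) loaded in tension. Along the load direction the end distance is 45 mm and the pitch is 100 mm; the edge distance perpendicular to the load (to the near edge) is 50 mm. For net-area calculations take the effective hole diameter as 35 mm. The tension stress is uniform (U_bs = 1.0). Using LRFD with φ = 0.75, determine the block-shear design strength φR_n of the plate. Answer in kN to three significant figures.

1010 kN

Shear plane L_v = 45 + 4·100 = 445 mm; A_gv = 445 × 14 = 6230 mm².
A_nv = (445 − 4.5·35) × 14 = 4025 mm².
A_nt = (50 − 0.5·35) × 14 = 455 mm².
0.6 F_u A_nv = 1135 kN; 0.6 F_y A_gv = 1327 kN → shear rupture governs the shear term.
R_n = 1135 + 1.0 × 470 × 455 / 1000 = 1349 kN.
Design strength φR_n = 0.75 × 1349 = 1010 kN.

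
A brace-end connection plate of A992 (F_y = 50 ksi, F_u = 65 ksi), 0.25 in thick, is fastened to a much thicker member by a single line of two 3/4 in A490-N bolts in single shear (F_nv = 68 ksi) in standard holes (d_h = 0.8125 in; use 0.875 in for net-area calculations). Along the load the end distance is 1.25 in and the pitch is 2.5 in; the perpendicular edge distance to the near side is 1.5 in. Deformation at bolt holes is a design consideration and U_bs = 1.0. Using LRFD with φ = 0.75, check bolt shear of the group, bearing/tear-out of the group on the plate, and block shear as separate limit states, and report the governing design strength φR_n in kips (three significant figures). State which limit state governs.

30.8 kips (block shear governs)

Bolt shear: A_b = π·0.75²/4 = 0.4418 in²; R_n = 68 × 0.4418 × 2 × 1 = 60.08 kips → 0.75 × 60.08 = 45.1 kips.
Bearing: edge l_c = 0.8438, r_n = 16.45 kips; interior l_c = 1.688, r_n = 29.25 kips; R_n = 16.45 + 1·29.25 = 45.7 kips → 34.3 kips.
Block shear: A_gv = 0.9375, A_nv = 0.6094, A_nt = 0.2656 in²; R_n = min(0.6F_uA_nv, 0.6F_yA_gv) + U_bs·F_u·A_nt = 41.03 kips → 30.8 kips.
Block shear governs: 30.8 kips.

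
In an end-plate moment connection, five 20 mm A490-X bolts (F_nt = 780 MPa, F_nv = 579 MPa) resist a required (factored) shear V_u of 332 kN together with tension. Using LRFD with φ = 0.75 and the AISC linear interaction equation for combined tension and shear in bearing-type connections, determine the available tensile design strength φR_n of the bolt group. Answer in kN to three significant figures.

A_b = π·20²/4 = 314.2 mm²; f_rv = 332 × 1000 / (5 × 314.2) = 211.4 MPa.
F'_nt = 1.3 F_nt − (F_nt / φF_nv) f_rv = 1.3·780 − (780/(0.75·579))·211.4 = 634.4 MPa, capped at F_nt → F'_nt = 634.4 MPa.
R_n = F'_nt · A_b · n = 634.4 × 314.2 × 5 / 1000 = 996.4 kN.
Design strength φR_n = 0.75 × 996.4 = 747 kN.

747 kN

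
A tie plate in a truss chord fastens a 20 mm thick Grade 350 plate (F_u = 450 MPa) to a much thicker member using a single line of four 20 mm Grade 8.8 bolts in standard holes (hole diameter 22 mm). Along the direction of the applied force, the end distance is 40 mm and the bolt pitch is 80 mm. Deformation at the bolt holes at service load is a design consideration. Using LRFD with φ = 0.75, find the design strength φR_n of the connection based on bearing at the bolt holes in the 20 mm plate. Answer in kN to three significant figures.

Per bolt r_n = 1.2 l_c t F_u ≤ 2.4 d t F_u; upper limit = 2.4 × 20 × 20 × 450 / 1000 = 432 kN.
Edge bolt: l_c = 40 − 22/2 = 29 mm → 1.2 × 29 × 20 × 450 / 1000 = 313.2 → r_n = 313.2 kN.
Interior bolts: l_c = 80 − 22 = 58 mm → 1.2 × 58 × 20 × 450 / 1000 = 626.4 → r_n = 432 kN.
R_n = 1 × 313.2 + 3 × 432 = 1609 kN.
Design strength φR_n = 0.75 × 1609 = 1210 kN.

1210 kN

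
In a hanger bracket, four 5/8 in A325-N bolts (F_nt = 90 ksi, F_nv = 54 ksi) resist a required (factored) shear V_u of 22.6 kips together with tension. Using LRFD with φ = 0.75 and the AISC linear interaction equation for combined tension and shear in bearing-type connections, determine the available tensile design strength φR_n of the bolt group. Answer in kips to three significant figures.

70 kips

A_b = π·0.625²/4 = 0.3068 in²; f_rv = 22.6 / (4 × 0.3068) = 18.42 ksi.
F'_nt = 1.3 F_nt − (F_nt / φF_nv) f_rv = 1.3·90 − (90/(0.75·54))·18.42 = 76.08 ksi, capped at F_nt → F'_nt = 76.08 ksi.
R_n = F'_nt · A_b · n = 76.08 × 0.3068 × 4 = 93.36 kips.
Design strength φR_n = 0.75 × 93.36 = 70 kips.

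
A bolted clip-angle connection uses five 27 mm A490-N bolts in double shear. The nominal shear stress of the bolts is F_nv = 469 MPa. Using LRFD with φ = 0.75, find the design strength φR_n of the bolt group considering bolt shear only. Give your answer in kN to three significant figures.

A_b = π × 27² / 4 = 572.6 mm².
R_n = F_nv · A_b · n · n_s = 469 × 572.6 × 5 × 2 / 1000 = 2685 kN.
Design strength φR_n = 0.75 × 2685 = 2010 kN.

2010 kN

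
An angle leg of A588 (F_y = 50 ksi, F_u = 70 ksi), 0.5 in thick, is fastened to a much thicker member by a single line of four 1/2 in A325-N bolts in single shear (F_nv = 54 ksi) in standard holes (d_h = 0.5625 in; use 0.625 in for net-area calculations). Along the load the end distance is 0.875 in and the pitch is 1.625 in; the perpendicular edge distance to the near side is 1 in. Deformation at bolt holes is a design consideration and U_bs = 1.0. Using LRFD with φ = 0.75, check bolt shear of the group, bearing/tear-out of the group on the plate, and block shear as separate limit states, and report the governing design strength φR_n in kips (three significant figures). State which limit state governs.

Bolt shear: A_b = π·0.5²/4 = 0.1963 in²; R_n = 54 × 0.1963 × 4 × 1 = 42.41 kips → 0.75 × 42.41 = 31.8 kips.
Bearing: edge l_c = 0.5938, r_n = 24.94 kips; interior l_c = 1.062, r_n = 42 kips; R_n = 24.94 + 3·42 = 150.9 kips → 113 kips.
Block shear: A_gv = 2.875, A_nv = 1.781, A_nt = 0.3438 in²; R_n = min(0.6F_uA_nv, 0.6F_yA_gv) + U_bs·F_u·A_nt = 98.88 kips → 74.2 kips.
Bolt shear governs: 31.8 kips.

31.8 kips (bolt shear governs)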